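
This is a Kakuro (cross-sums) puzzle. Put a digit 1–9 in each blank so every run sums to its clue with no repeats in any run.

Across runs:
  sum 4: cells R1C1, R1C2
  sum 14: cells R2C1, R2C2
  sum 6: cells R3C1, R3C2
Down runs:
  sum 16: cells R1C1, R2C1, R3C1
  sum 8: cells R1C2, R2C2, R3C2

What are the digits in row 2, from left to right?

9, 5

4 in 2 cells must be {1,3}.
The 14 across and the 8 down share only 5, so R2C2 = 5.
Given what's placed, R1C2 must be 1 to fit the 4 across and 8 down.
R2C1 = 14 − 5 = 9 completes the 14 across.
R3C2 = 8 − 6 = 2 completes the 8 down.
R1C1 = 4 − 1 = 3 completes the 4 across.
R3C1 = 6 − 2 = 4 completes the 6 across.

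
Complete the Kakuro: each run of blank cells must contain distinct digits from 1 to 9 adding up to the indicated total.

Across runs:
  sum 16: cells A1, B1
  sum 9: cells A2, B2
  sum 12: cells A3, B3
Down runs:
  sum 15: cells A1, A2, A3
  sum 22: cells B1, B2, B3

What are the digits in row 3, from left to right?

16 in 2 cells must be {7,9}.
Nothing is forced directly, so branch on A1, whose candidates are 7 or 9. If A1 = 9: that forces B1 = 7, B2 = 6, B3 = 9, after which A2 would have to be in {3} for the 9 across but in {1,2,4,5} for the 15 down — contradiction. So A1 = 7.
B1 = 16 − 7 = 9 completes the 16 across.
Nothing is forced directly, so branch on A3, whose candidates are 3 or 5. If A3 = 3: that forces A2 = 5, after which B2 would have to be in {4} for the 9 across but in {5,6,7,8} for the 22 down — contradiction. So A3 = 5.
A2 = 15 − 12 = 3 completes the 15 down.
B2 = 9 − 3 = 6 completes the 9 across.
B3 = 12 − 5 = 7 completes the 12 across.

5, 7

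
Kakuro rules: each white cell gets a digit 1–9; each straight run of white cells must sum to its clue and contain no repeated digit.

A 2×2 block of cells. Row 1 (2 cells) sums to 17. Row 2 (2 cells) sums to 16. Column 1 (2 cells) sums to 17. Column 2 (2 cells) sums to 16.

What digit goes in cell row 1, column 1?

8

17 in 2 cells must be {8,9}; 16 in 2 cells must be {7,9}.
The 17 across and the 16 down share only 9, so (1,2) = 9.
The 16 across and the 17 down share only 9, so (2,1) = 9.
(2,2) = 16 − 9 = 7 completes the 16 across.
(1,1) = 17 − 9 = 8 completes the 17 across.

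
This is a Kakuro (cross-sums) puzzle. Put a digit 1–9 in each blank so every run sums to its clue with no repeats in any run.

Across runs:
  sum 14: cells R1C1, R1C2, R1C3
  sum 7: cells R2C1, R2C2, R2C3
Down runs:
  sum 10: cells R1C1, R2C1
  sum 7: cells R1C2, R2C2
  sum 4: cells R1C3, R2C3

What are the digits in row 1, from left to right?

6 5 3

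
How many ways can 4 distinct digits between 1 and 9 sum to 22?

11

4 distinct digits from 1–9 sum between 10 and 30.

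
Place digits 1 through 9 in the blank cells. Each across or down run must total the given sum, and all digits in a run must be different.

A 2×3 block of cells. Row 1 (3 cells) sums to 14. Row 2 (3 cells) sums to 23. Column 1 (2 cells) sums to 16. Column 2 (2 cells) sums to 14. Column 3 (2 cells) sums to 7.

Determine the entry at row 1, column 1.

7

23 in 3 cells must be {6,8,9}; 16 in 2 cells must be {7,9}.
The 23 across and the 16 down share only 9, so (2,1) = 9.
Given what's placed, (2,3) must be 6 to fit the 23 across and 7 down.
(1,1) = 16 − 9 = 7 completes the 16 down.
(1,3) = 7 − 6 = 1 completes the 7 down.
(2,2) = 23 − 15 = 8 completes the 23 across.
(1,2) = 14 − 8 = 6 completes the 14 across.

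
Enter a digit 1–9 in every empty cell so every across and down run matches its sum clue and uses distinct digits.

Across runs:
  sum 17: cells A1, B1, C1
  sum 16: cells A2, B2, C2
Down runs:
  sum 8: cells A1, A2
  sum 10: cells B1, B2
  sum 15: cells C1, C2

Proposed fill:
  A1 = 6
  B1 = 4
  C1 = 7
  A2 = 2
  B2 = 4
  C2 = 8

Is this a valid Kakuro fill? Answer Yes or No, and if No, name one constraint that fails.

No — the down run B1–B2 sums to 8, not 10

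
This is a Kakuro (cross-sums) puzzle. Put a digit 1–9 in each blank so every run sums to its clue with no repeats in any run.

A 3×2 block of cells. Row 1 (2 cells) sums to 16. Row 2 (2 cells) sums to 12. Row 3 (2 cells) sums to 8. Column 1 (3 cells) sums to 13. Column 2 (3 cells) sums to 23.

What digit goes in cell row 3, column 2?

16 in 2 cells must be {7,9}; 23 in 3 cells must be {6,8,9}.
The 16 across and the 23 down share only 9, so (1,2) = 9.
Given what's placed, (2,2) must be 8 to fit the 12 across and 23 down.
(3,2) = 23 − 17 = 6 completes the 23 down.
(1,1) = 16 − 9 = 7 completes the 16 across.
(2,1) = 12 − 8 = 4 completes the 12 across.
(3,1) = 8 − 6 = 2 completes the 8 across.

6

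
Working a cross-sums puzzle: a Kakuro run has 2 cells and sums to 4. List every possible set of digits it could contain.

{1,3}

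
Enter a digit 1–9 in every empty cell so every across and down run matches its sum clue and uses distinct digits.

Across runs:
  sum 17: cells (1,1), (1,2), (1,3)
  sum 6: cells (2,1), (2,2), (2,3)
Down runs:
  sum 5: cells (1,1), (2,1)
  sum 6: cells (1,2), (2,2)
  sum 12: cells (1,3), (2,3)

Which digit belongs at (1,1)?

6 in 3 cells must be {1,2,3}.
The 6 across and the 12 down share only 3, so (2,3) = 3.
(1,3) = 12 − 3 = 9 completes the 12 down.
Nothing is forced directly, so branch on (2,1), whose candidates are 1 or 2. If (2,1) = 1: then (1,1) would have to be in {1,2,3,5,6,7} for the 17 across but in {4} for the 5 down — contradiction. So (2,1) = 2.
(1,1) = 5 − 2 = 3 completes the 5 down.
(1,2) = 17 − 12 = 5 completes the 17 across.
(2,2) = 6 − 5 = 1 completes the 6 across.

3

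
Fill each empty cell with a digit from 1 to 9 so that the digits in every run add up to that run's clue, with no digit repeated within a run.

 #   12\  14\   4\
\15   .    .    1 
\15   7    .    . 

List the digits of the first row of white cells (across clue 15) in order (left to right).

5 9 1

4 in 2 cells must be {1,3}.
R1C1 = 12 − 7 = 5 completes the 12 down.
R1C2 = 15 − 6 = 9 completes the 15 across.
R2C2 = 14 − 9 = 5 completes the 14 down.
R2C3 = 15 − 12 = 3 completes the 15 across.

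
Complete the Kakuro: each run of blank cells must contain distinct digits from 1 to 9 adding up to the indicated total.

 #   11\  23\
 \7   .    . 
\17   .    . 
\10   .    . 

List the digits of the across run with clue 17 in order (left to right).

17 in 2 cells must be {8,9}; 23 in 3 cells must be {6,8,9}.
The 7 across and the 23 down share only 6, so R1C2 = 6.
The 17 across and the 11 down share only 8, so R2C1 = 8.
R2C2 = 17 − 8 = 9 completes the 17 across.
R3C2 = 23 − 15 = 8 completes the 23 down.
R1C1 = 7 − 6 = 1 completes the 7 across.
R3C1 = 10 − 8 = 2 completes the 10 across.

8 9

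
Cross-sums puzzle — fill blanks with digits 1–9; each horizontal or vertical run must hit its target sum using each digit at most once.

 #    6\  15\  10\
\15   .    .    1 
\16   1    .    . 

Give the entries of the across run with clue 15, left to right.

5 9 1

R1C1 = 6 − 1 = 5 completes the 6 down.
R1C2 = 15 − 6 = 9 completes the 15 across.
R2C2 = 15 − 9 = 6 completes the 15 down.
R2C3 = 16 − 7 = 9 completes the 16 across.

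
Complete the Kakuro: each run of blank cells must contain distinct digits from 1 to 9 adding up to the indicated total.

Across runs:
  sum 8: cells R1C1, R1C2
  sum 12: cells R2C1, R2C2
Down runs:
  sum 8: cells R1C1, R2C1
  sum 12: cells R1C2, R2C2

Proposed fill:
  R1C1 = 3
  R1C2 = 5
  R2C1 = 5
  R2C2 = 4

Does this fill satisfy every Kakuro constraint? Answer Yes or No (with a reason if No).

No — the down run R1C2–R2C2 sums to 9, not 12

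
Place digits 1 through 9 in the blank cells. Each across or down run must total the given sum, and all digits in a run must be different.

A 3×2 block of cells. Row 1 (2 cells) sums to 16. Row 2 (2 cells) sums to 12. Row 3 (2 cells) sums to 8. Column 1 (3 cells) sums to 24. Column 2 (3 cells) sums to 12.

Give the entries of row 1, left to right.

16 in 2 cells must be {7,9}; 24 in 3 cells must be {7,8,9}.
The 8 across and the 24 down share only 7, so (3,1) = 7.
(3,2) = 8 − 7 = 1 completes the 8 across.
Given what's placed, (1,1) must be 9 to fit the 16 across and 24 down.
(1,2) = 16 − 9 = 7 completes the 16 across.
(2,1) = 24 − 16 = 8 completes the 24 down.
(2,2) = 12 − 8 = 4 completes the 12 across.

9 7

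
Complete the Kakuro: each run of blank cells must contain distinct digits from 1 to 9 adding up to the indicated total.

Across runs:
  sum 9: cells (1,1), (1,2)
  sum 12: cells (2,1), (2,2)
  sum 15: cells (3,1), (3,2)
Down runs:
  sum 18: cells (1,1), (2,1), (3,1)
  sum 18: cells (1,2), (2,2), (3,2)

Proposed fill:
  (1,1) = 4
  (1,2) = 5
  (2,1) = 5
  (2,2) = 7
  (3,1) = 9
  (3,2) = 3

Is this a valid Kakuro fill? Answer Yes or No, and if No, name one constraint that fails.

No — the down run (1,2)–(3,2) sums to 15, not 18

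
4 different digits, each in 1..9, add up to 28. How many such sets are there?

2

4 distinct digits from 1–9 sum between 10 and 30.
Enumerating: {4,7,8,9}, {5,6,8,9}.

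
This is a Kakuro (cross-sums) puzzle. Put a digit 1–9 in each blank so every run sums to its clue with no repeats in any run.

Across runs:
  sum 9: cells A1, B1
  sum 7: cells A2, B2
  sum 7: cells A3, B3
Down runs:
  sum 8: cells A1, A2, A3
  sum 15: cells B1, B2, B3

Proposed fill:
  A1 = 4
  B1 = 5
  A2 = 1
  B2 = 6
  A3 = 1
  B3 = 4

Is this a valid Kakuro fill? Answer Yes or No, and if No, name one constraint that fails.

No — the across run A3–B3 sums to 5, not 7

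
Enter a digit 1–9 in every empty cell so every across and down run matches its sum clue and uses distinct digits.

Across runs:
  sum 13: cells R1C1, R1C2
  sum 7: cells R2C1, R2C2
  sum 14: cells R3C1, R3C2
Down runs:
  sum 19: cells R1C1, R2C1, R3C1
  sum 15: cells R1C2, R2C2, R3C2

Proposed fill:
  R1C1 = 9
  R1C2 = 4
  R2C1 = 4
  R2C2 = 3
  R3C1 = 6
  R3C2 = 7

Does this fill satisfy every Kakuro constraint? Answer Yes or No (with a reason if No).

No — the across run R3C1–R3C2 sums to 13, not 14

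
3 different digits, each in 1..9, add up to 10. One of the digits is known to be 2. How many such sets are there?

2

3 distinct digits from 1–9 sum between 6 and 24.
Keeping only sets containing 2.
Enumerating: {1,2,7}, {2,3,5}.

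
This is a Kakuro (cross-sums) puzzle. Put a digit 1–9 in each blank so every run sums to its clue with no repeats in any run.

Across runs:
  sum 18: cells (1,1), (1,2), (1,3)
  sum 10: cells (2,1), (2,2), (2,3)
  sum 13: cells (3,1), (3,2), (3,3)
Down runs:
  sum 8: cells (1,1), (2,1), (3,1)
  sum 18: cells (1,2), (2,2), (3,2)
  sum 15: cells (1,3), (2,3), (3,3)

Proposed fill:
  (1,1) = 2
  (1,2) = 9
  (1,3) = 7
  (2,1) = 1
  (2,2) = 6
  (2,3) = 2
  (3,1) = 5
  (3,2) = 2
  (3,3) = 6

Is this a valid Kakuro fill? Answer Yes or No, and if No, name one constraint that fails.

No — the across run (2,1)–(2,3) sums to 9, not 10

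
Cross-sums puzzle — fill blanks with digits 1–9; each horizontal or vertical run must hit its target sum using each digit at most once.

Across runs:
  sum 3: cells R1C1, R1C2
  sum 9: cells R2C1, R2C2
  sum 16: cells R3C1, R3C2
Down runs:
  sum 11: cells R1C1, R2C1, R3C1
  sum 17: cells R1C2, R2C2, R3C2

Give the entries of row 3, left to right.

7, 9

3 in 2 cells must be {1,2}; 16 in 2 cells must be {7,9}.
The 16 across and the 11 down share only 7, so R3C1 = 7.
R3C2 = 16 − 7 = 9 completes the 16 across.
Given what's placed, R1C1 must be 1 to fit the 3 across and 11 down.
R1C2 = 3 − 1 = 2 completes the 3 across.
R2C1 = 11 − 8 = 3 completes the 11 down.
R2C2 = 9 − 3 = 6 completes the 9 across.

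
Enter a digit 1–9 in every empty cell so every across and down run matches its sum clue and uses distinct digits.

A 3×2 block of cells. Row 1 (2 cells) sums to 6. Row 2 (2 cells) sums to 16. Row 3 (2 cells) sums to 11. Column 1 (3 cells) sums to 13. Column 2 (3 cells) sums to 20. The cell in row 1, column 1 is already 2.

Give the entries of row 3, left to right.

16 in 2 cells must be {7,9}.
(1,2) = 6 − 2 = 4 completes the 6 across.
Given what's placed, (2,1) must be 7 to fit the 16 across and 13 down.
(2,2) = 16 − 7 = 9 completes the 16 across.
(3,1) = 13 − 9 = 4 completes the 13 down.
(3,2) = 11 − 4 = 7 completes the 11 across.

4 7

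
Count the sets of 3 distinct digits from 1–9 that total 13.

3 distinct digits from 1–9 sum between 6 and 24.

7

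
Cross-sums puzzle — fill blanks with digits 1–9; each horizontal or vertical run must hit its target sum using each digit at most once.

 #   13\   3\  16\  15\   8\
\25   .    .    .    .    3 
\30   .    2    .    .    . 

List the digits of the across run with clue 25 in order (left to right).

3 in 2 cells must be {1,2}; 16 in 2 cells must be {7,9}.
R1C2 = 3 − 2 = 1 completes the 3 down.
R2C5 = 8 − 3 = 5 completes the 8 down.
R2C3 = 9: the only remaining digit allowed by both the 30 across and the 16 down.
R1C3 = 16 − 9 = 7 completes the 16 down.
No cell is forced outright now. R2C1 can only be 6 or 8 (the digits allowed by both its 30 across and its 13 down). If R2C1 = 6: then R1C1 would have to be in {5,6,8,9} for the 25 across but in {7} for the 13 down — contradiction. So R2C1 = 8.
R1C1 = 13 − 8 = 5 completes the 13 down.
R1C4 = 25 − 16 = 9 completes the 25 across.

5 1 7 9 3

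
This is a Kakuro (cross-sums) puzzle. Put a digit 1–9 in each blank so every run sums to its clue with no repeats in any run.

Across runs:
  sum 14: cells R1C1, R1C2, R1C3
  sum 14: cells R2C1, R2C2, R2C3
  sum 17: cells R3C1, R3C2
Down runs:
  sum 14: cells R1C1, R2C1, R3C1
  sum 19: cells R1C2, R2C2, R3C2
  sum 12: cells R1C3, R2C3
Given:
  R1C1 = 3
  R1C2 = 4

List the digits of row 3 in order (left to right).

17 in 2 cells must be {8,9}.
R1C3 = 14 − 7 = 7 completes the 14 across.
R2C3 = 12 − 7 = 5 completes the 12 down.
Given what's placed, R3C1 must be 9 to fit the 17 across and 14 down.
R3C2 = 17 − 9 = 8 completes the 17 across.
R2C1 = 14 − 12 = 2 completes the 14 down.
R2C2 = 14 − 7 = 7 completes the 14 across.

9 8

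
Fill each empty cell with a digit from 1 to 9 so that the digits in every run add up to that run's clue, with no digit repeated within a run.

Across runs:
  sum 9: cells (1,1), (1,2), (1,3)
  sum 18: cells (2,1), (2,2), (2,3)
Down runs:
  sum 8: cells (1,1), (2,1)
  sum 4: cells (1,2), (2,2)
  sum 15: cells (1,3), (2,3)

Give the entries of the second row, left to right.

4 in 2 cells must be {1,3}.
The 9 across and the 15 down share only 6, so (1,3) = 6.
(2,3) = 15 − 6 = 9 completes the 15 down.
Given what's placed, (1,2) must be 1 to fit the 9 across and 4 down.
(2,2) = 4 − 1 = 3 completes the 4 down.
(1,1) = 9 − 7 = 2 completes the 9 across.
(2,1) = 18 − 12 = 6 completes the 18 across.

6 3 9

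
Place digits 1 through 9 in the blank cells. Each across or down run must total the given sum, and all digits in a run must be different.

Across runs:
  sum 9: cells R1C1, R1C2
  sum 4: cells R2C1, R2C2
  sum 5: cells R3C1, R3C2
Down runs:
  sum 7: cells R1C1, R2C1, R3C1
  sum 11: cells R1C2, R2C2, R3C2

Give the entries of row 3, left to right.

4 in 2 cells must be {1,3}; 7 in 3 cells must be {1,2,4}.
The 4 across and the 7 down share only 1, so R2C1 = 1.
R2C2 = 4 − 1 = 3 completes the 4 across.
Nothing is forced directly, so branch on R1C1, whose candidates are 2 or 4. If R1C1 = 4: then R1C2 would have to be in {5} for the 9 across but in {1,2,6,7} for the 11 down — contradiction. So R1C1 = 2.
R1C2 = 9 − 2 = 7 completes the 9 across.
R3C1 = 7 − 3 = 4 completes the 7 down.
R3C2 = 5 − 4 = 1 completes the 5 across.

4, 1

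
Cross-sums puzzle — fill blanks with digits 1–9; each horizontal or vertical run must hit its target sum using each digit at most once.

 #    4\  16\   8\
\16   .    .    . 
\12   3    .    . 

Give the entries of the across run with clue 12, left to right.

3 7 2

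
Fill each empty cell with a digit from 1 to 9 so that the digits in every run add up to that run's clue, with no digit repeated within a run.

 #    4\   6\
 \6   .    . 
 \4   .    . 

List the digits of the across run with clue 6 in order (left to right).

4 in 2 cells must be {1,3}.
The 6 across and the 4 down share only 1, so R1C1 = 1.
R1C2 = 6 − 1 = 5 completes the 6 across.
R2C1 = 4 − 1 = 3 completes the 4 down.
R2C2 = 4 − 3 = 1 completes the 4 across.

1 5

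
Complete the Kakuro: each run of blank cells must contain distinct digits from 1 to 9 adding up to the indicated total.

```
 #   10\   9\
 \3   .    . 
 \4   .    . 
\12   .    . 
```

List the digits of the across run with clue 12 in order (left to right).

7, 5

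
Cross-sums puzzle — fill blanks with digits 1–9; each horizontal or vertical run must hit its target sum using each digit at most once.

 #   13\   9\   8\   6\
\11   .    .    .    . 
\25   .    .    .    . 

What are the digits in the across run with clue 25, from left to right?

11 in 4 cells must be {1,2,3,5}.
Only 5 fits R1C1 under both its across sum 11 and down sum 13.
R2C1 = 13 − 5 = 8 completes the 13 down.
Nothing is forced directly, so branch on R1C4, whose candidates are 1 or 2. If R1C4 = 1: that forces R2C4 = 5, R2C2 = 3, after which R2C3 would have to be in {9} for the 25 across but in {1,2,3,5,6,7} for the 8 down — contradiction. So R1C4 = 2.
R2C4 = 6 − 2 = 4 completes the 6 down.
No cell is forced outright now. R2C2 can only be 6 or 7 (the digits allowed by both its 25 across and its 9 down). If R2C2 = 7: then R1C2 would have to be in {1,3} for the 11 across but in {2} for the 9 down — contradiction. So R2C2 = 6.
R1C2 = 9 − 6 = 3 completes the 9 down.
R1C3 = 11 − 10 = 1 completes the 11 across.
R2C3 = 25 − 18 = 7 completes the 25 across.

8 6 7 4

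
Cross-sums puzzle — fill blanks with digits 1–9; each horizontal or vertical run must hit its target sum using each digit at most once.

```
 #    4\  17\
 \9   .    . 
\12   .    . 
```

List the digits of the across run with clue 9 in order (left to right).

4 in 2 cells must be {1,3}; 17 in 2 cells must be {8,9}.
The 9 across and the 17 down share only 8, so R1C2 = 8.
The 12 across and the 4 down share only 3, so R2C1 = 3.
R2C2 = 12 − 3 = 9 completes the 12 across.
R1C1 = 9 − 8 = 1 completes the 9 across.

1 8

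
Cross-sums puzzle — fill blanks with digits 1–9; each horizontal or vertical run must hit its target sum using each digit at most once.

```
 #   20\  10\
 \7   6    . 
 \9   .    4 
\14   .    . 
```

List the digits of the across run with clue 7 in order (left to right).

6 1

R1C2 = 7 − 6 = 1 completes the 7 across.
R2C1 = 9 − 4 = 5 completes the 9 across.
R3C1 = 20 − 11 = 9 completes the 20 down.
R3C2 = 14 − 9 = 5 completes the 14 across.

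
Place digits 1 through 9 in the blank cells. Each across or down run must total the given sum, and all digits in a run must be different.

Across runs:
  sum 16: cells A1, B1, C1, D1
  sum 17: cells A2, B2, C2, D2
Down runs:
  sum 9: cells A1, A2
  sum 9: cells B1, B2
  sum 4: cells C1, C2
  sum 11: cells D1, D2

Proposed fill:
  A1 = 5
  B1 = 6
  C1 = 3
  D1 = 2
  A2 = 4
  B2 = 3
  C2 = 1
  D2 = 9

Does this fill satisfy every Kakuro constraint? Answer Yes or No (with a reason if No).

Yes

Across: 5+6+3+2=16; 4+3+1+9=17. Down: 5+4=9; 6+3=9; 3+1=4; 2+9=11. No digit repeats within any run.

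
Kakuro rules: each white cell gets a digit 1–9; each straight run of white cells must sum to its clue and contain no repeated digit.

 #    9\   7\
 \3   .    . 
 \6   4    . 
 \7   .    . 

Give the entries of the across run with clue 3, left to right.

2 1

3 in 2 cells must be {1,2}; 7 in 3 cells must be {1,2,4}.
Given what's placed, R1C1 must be 2 to fit the 3 across and 9 down.
R1C2 = 3 − 2 = 1 completes the 3 across.
R2C2 = 6 − 4 = 2 completes the 6 across.
R3C1 = 9 − 6 = 3 completes the 9 down.
R3C2 = 7 − 3 = 4 completes the 7 across.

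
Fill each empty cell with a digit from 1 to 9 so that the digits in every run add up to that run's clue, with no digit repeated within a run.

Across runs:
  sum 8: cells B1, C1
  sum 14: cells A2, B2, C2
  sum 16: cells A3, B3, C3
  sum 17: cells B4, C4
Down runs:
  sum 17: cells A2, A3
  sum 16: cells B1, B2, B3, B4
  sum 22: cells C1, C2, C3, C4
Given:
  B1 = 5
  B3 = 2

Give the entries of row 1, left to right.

5 3

17 in 2 cells must be {8,9}.
C1 = 8 − 5 = 3 completes the 8 across.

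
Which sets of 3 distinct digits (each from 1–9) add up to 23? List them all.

3 distinct digits from 1–9 sum between 6 and 24.
Only one set works: {6,8,9}.

{6,8,9}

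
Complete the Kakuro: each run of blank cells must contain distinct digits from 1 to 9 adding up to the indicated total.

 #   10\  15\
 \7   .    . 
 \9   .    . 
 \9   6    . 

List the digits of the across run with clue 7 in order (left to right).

R3C2 = 9 − 6 = 3 completes the 9 across.
No cell is forced outright now. R1C1 can only be 1 or 3 (the digits allowed by both its 7 across and its 10 down). If R1C1 = 1: then R1C2 would have to be in {6} for the 7 across but in {4,5,7,8} for the 15 down — contradiction. So R1C1 = 3.
R1C2 = 7 − 3 = 4 completes the 7 across.
R2C1 = 10 − 9 = 1 completes the 10 down.
R2C2 = 9 − 1 = 8 completes the 9 across.

3 4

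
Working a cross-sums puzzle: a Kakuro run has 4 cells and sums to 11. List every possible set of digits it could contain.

{1,2,3,5}

4 distinct digits from 1–9 sum between 10 and 30.
Only one set works: {1,2,3,5}.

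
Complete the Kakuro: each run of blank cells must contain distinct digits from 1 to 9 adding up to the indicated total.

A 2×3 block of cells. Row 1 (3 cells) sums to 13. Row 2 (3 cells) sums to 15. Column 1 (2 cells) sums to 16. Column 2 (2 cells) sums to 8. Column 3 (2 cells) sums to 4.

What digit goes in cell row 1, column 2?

3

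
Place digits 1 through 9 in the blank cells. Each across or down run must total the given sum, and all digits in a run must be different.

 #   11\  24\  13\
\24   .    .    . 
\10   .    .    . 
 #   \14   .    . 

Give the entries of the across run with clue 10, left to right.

2, 7, 1

24 in 3 cells must be {7,8,9}.
Only 7 fits R2C2 under both its across sum 10 and down sum 24.
Given what's placed, R2C1 must be 2 to fit the 10 across and 11 down.
R2C3 = 10 − 9 = 1 completes the 10 across.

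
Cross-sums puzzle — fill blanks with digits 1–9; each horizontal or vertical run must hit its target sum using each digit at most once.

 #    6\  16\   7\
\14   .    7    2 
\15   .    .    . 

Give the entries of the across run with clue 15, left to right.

16 in 2 cells must be {7,9}.
R1C1 = 14 − 9 = 5 completes the 14 across.
R2C1 = 6 − 5 = 1 completes the 6 down.
R2C2 = 16 − 7 = 9 completes the 16 down.
R2C3 = 15 − 10 = 5 completes the 15 across.

1 9 5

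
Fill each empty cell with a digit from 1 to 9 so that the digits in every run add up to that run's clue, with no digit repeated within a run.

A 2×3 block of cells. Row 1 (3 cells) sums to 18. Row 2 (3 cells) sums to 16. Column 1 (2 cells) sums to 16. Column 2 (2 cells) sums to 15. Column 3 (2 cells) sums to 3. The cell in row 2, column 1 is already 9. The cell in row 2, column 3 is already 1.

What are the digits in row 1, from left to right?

16 in 2 cells must be {7,9}; 3 in 2 cells must be {1,2}.
(1,1) = 16 − 9 = 7 completes the 16 down.
(1,3) = 3 − 1 = 2 completes the 3 down.
(2,2) = 16 − 10 = 6 completes the 16 across.
(1,2) = 18 − 9 = 9 completes the 18 across.

7 9 2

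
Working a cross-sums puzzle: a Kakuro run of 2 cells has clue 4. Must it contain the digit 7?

No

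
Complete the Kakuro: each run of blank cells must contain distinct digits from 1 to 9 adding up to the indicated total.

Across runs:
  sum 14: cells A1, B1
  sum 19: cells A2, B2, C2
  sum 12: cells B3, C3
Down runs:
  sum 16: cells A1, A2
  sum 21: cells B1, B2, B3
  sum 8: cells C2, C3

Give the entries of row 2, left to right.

7 9 3

16 in 2 cells must be {7,9}.
The 14 across and the 16 down share only 9, so A1 = 9.
B1 = 14 − 9 = 5 completes the 14 across.
A2 = 16 − 9 = 7 completes the 16 down.
B2 = 9: the only remaining digit allowed by both the 19 across and the 21 down.
C2 = 19 − 16 = 3 completes the 19 across.
B3 = 21 − 14 = 7 completes the 21 down.
C3 = 12 − 7 = 5 completes the 12 across.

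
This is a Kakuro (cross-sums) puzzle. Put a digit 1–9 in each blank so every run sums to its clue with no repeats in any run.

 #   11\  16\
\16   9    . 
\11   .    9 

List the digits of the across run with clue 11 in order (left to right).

16 in 2 cells must be {7,9}.
R1C2 = 16 − 9 = 7 completes the 16 across.
R2C1 = 11 − 9 = 2 completes the 11 across.

2 9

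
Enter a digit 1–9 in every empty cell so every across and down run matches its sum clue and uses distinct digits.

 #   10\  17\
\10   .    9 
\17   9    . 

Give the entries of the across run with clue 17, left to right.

9 8

17 in 2 cells must be {8,9}.
R1C1 = 10 − 9 = 1 completes the 10 across.
R2C2 = 17 − 9 = 8 completes the 17 across.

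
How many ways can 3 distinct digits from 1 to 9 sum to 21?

3

3 distinct digits from 1–9 sum between 6 and 24.
Enumerating: {4,8,9}, {5,7,9}, {6,7,8}.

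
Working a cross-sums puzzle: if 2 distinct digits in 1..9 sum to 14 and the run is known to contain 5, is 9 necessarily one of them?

The only way to make 14 from 2 distinct digits under that restriction is {5,9}, which contains 9.

Yes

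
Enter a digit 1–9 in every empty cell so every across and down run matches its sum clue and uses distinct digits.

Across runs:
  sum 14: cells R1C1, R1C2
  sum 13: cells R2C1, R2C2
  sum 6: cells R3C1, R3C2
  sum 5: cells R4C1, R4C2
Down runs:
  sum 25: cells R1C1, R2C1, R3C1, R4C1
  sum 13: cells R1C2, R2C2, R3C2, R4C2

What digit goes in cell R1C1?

Nothing is forced directly, so branch on R1C2, whose candidates are 5 or 6. If R1C2 = 5: that forces R1C1 = 9, R2C2 = 4, R3C2 = 1, R4C2 = 3, after which R2C1 would have to be in {9} for the 13 across but in {1,2,3,4,5,6,7,8} for the 25 down — contradiction. So R1C2 = 6.
R1C1 = 14 − 6 = 8 completes the 14 across.
Given what's placed, R2C2 must be 4 to fit the 13 across and 13 down.
R2C1 = 13 − 4 = 9 completes the 13 across.
No cell is forced outright now. R3C2 can only be 1 or 2 (the digits allowed by both its 6 across and its 13 down). If R3C2 = 2: then R3C1 would have to be in {4} for the 6 across but in {1,2,3,5,6,7} for the 25 down — contradiction. So R3C2 = 1.
R3C1 = 6 − 1 = 5 completes the 6 across.
R4C1 = 25 − 22 = 3 completes the 25 down.
R4C2 = 5 − 3 = 2 completes the 5 across.

8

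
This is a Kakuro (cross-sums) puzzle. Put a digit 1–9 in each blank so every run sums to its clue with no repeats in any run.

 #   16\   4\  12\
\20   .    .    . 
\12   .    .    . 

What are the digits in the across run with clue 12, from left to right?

7, 1, 4

16 in 2 cells must be {7,9}; 4 in 2 cells must be {1,3}.
The 20 across and the 4 down share only 3, so R1C2 = 3.
R2C2 = 4 − 3 = 1 completes the 4 down.
Given what's placed, R1C1 must be 9 to fit the 20 across and 16 down.
R1C3 = 20 − 12 = 8 completes the 20 across.
R2C1 = 16 − 9 = 7 completes the 16 down.
R2C3 = 12 − 8 = 4 completes the 12 across.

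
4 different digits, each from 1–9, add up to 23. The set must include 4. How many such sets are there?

3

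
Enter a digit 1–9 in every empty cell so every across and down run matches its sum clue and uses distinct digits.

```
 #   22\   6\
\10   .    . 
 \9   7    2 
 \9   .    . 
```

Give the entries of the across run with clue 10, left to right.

9 1

6 in 3 cells must be {1,2,3}.
R3C1 = 6: the only remaining digit allowed by both the 9 across and the 22 down.
R3C2 = 9 − 6 = 3 completes the 9 across.
R1C1 = 22 − 13 = 9 completes the 22 down.
R1C2 = 10 − 9 = 1 completes the 10 across.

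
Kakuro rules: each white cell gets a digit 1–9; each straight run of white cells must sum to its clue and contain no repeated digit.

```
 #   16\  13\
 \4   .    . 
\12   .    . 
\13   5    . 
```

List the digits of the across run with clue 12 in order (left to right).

4 in 2 cells must be {1,3}.
Given what's placed, R1C1 must be 3 to fit the 4 across and 16 down.
R1C2 = 4 − 3 = 1 completes the 4 across.
R2C1 = 16 − 8 = 8 completes the 16 down.
R2C2 = 12 − 8 = 4 completes the 12 across.
R3C2 = 13 − 5 = 8 completes the 13 across.

8, 4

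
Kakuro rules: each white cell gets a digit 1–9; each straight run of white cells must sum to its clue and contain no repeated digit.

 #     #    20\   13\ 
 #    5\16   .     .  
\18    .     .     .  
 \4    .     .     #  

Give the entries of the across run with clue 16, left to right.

9 7

16 in 2 cells must be {7,9}; 4 in 2 cells must be {1,3}.
The 4 across and the 20 down share only 3, so R3C2 = 3.
R1C2 = 9: the only remaining digit allowed by both the 16 across and the 20 down.
R1C3 = 16 − 9 = 7 completes the 16 across.
R2C2 = 20 − 12 = 8 completes the 20 down.
R2C3 = 13 − 7 = 6 completes the 13 down.
R3C1 = 4 − 3 = 1 completes the 4 across.
R2C1 = 18 − 14 = 4 completes the 18 across.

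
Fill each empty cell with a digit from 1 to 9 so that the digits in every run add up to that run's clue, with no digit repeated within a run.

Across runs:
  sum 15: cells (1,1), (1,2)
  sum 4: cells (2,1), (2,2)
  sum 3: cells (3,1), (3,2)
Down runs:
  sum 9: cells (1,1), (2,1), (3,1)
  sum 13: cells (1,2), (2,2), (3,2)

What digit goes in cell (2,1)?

1

4 in 2 cells must be {1,3}; 3 in 2 cells must be {1,2}.
The 15 across and the 9 down share only 6, so (1,1) = 6.
(1,2) = 15 − 6 = 9 completes the 15 across.
Given what's placed, (2,1) must be 1 to fit the 4 across and 9 down.
(2,2) = 4 − 1 = 3 completes the 4 across.
(3,1) = 9 − 7 = 2 completes the 9 down.
(3,2) = 3 − 2 = 1 completes the 3 across.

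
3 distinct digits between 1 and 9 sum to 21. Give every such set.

{4,8,9}; {5,7,9}; {6,7,8}

3 distinct digits from 1–9 sum between 6 and 24.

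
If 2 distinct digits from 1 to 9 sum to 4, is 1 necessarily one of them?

Yes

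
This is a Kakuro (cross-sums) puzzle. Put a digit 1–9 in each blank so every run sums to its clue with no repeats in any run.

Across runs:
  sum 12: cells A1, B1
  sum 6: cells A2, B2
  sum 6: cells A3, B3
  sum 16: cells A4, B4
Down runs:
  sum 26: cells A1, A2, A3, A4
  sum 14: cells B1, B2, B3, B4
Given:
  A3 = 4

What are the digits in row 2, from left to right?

16 in 2 cells must be {7,9}.
Given what's placed, A2 must be 5 to fit the 6 across and 26 down.
B2 = 6 − 5 = 1 completes the 6 across.
B3 = 6 − 4 = 2 completes the 6 across.
A4 = 9: the only remaining digit allowed by both the 16 across and the 26 down.
B4 = 16 − 9 = 7 completes the 16 across.
A1 = 26 − 18 = 8 completes the 26 down.
B1 = 12 − 8 = 4 completes the 12 across.

5, 1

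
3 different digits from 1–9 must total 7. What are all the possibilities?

3 distinct digits from 1–9 sum between 6 and 24.
Only one set works: {1,2,4}.

{1,2,4}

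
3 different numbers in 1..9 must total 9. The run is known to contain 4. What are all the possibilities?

{2,3,4}

3 distinct digits from 1–9 sum between 6 and 24.
Keeping only sets containing 4.
Only one set works: {2,3,4}.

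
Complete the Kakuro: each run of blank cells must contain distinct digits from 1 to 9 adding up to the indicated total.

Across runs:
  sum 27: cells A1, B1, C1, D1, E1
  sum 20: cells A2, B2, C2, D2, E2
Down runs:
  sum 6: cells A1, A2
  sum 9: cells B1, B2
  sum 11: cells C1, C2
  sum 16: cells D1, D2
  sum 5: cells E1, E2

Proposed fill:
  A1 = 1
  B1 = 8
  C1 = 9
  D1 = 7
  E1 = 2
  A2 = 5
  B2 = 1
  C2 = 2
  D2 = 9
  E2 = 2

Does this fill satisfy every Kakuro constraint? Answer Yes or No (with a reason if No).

No — the across run A2–E2 sums to 19, not 20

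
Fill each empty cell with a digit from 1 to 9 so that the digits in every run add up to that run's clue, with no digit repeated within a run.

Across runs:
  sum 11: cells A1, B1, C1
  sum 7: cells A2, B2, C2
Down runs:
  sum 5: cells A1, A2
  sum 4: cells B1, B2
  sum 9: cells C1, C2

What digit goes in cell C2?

2

7 in 3 cells must be {1,2,4}; 4 in 2 cells must be {1,3}.
The 7 across and the 4 down share only 1, so B2 = 1.
B1 = 4 − 1 = 3 completes the 4 down.
Nothing is forced directly, so branch on A2, whose candidates are 2 or 4. If A2 = 2: then A1 would have to be in {1,2,6,7} for the 11 across but in {3} for the 5 down — contradiction. So A2 = 4.
A1 = 5 − 4 = 1 completes the 5 down.
C1 = 11 − 4 = 7 completes the 11 across.
C2 = 7 − 5 = 2 completes the 7 across.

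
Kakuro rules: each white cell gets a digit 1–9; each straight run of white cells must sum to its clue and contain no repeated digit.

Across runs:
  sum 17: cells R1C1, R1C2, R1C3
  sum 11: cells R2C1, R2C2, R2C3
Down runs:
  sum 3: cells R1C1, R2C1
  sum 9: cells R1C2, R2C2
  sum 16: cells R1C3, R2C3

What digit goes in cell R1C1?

2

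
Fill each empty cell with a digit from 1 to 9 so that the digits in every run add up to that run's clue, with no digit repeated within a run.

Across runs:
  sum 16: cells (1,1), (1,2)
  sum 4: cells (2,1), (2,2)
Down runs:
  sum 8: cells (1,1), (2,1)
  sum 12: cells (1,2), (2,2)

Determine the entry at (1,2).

9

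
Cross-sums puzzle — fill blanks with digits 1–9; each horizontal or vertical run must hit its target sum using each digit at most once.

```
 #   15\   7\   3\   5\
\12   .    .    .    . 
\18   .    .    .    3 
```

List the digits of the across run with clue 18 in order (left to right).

3 in 2 cells must be {1,2}.
R1C1 = 6: only digit in both the 12-across and 15-down candidate sets.
R1C4 = 5 − 3 = 2 completes the 5 down.
R2C1 = 15 − 6 = 9 completes the 15 down.
R1C3 = 1: the only remaining digit allowed by both the 12 across and the 3 down.
R2C3 = 3 − 1 = 2 completes the 3 down.
R1C2 = 12 − 9 = 3 completes the 12 across.
R2C2 = 18 − 14 = 4 completes the 18 across.

9 4 2 3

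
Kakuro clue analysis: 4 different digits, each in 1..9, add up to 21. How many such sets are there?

11

4 distinct digits from 1–9 sum between 10 and 30.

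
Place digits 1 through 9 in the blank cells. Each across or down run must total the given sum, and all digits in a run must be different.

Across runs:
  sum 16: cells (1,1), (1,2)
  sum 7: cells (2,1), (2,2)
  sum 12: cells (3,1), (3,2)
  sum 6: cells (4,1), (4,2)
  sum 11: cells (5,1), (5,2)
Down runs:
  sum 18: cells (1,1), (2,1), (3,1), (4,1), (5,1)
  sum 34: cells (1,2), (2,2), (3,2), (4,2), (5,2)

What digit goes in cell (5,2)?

8

16 in 2 cells must be {7,9}; 34 in 5 cells must be {4,6,7,8,9}.
Only 7 fits (1,1) under both its across sum 16 and down sum 18.
(1,2) = 16 − 7 = 9 completes the 16 across.
Given what's placed, (4,2) must be 4 to fit the 6 across and 34 down.
(2,2) = 6: the only remaining digit allowed by both the 7 across and the 34 down.
(4,1) = 6 − 4 = 2 completes the 6 across.
(2,1) = 7 − 6 = 1 completes the 7 across.
Nothing is forced directly, so branch on (3,1), whose candidates are 3 or 5. If (3,1) = 3: then (3,2) would have to be in {9} for the 12 across but in {7,8} for the 34 down — contradiction. So (3,1) = 5.
(3,2) = 12 − 5 = 7 completes the 12 across.
(5,1) = 18 − 15 = 3 completes the 18 down.
(5,2) = 11 − 3 = 8 completes the 11 across.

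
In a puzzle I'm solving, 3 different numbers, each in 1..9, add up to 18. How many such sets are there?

7

3 distinct digits from 1–9 sum between 6 and 24.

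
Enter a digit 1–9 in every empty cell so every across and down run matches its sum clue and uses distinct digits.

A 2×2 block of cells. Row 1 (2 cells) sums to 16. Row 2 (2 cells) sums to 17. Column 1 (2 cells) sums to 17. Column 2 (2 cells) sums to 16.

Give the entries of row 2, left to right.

8 9

16 in 2 cells must be {7,9}; 17 in 2 cells must be {8,9}.
The 16 across and the 17 down share only 9, so (1,1) = 9.
(1,2) = 16 − 9 = 7 completes the 16 across.
(2,1) = 17 − 9 = 8 completes the 17 down.
(2,2) = 17 − 8 = 9 completes the 17 across.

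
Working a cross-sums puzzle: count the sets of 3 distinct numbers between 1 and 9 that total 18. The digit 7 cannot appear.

4

3 distinct digits from 1–9 sum between 6 and 24.
Dropping sets that contain 7.
Enumerating: {1,8,9}, {3,6,9}, {4,5,9}, {4,6,8}.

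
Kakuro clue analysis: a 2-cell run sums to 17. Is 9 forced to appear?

Yes

The only way to make 17 from 2 distinct digits is {8,9}, which contains 9.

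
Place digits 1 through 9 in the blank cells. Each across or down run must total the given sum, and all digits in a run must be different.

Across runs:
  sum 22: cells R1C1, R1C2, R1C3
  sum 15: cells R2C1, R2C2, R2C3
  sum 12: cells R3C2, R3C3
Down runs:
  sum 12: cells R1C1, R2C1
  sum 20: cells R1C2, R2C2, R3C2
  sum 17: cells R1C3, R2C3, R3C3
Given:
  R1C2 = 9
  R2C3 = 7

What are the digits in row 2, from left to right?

5, 3, 7

No cell is forced outright now. R2C1 can only be 3 or 5 (the digits allowed by both its 15 across and its 12 down). If R2C1 = 3: then R1C1 would have to be in {5,6,7,8} for the 22 across but in {9} for the 12 down — contradiction. So R2C1 = 5.
R1C1 = 12 − 5 = 7 completes the 12 down.
R1C3 = 22 − 16 = 6 completes the 22 across.
R2C2 = 15 − 12 = 3 completes the 15 across.
R3C2 = 20 − 12 = 8 completes the 20 down.
R3C3 = 12 − 8 = 4 completes the 12 across.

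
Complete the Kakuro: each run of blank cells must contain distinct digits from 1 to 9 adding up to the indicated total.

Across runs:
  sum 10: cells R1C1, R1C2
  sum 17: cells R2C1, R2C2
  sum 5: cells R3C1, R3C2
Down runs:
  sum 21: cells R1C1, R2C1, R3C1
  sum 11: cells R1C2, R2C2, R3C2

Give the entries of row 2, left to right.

9 8

17 in 2 cells must be {8,9}.
The 17 across and the 11 down share only 8, so R2C2 = 8.
The 5 across and the 21 down share only 4, so R3C1 = 4.
R3C2 = 5 − 4 = 1 completes the 5 across.
R1C2 = 11 − 9 = 2 completes the 11 down.
R2C1 = 17 − 8 = 9 completes the 17 across.
R1C1 = 10 − 2 = 8 completes the 10 across.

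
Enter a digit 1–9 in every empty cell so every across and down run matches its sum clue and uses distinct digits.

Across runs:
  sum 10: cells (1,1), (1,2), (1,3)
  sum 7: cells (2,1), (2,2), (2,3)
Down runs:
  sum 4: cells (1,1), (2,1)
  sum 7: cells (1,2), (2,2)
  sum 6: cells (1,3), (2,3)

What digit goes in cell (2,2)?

7 in 3 cells must be {1,2,4}; 4 in 2 cells must be {1,3}.
The 7 across and the 4 down share only 1, so (2,1) = 1.
(1,1) = 4 − 1 = 3 completes the 4 down.
Nothing is forced directly, so branch on (2,2), whose candidates are 2 or 4. If (2,2) = 4: then (1,2) would have to be in {1,2,5,6} for the 10 across but in {3} for the 7 down — contradiction. So (2,2) = 2.
(1,2) = 7 − 2 = 5 completes the 7 down.
(1,3) = 10 − 8 = 2 completes the 10 across.
(2,3) = 7 − 3 = 4 completes the 7 across.

2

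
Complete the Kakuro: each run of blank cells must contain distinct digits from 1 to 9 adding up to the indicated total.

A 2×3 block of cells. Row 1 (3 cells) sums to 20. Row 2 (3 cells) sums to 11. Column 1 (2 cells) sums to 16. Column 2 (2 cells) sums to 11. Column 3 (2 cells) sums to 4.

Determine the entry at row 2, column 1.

7

16 in 2 cells must be {7,9}; 4 in 2 cells must be {1,3}.
The 20 across and the 4 down share only 3, so (1,3) = 3.
The 11 across and the 16 down share only 7, so (2,1) = 7.
(2,2) = 3: the only remaining digit allowed by both the 11 across and the 11 down.
(2,3) = 11 − 10 = 1 completes the 11 across.
(1,1) = 16 − 7 = 9 completes the 16 down.
(1,2) = 20 − 12 = 8 completes the 20 across.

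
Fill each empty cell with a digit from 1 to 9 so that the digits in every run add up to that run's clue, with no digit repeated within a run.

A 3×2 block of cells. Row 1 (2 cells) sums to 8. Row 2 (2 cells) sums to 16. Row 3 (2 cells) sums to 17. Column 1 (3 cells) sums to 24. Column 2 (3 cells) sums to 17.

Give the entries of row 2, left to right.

9 7

16 in 2 cells must be {7,9}; 17 in 2 cells must be {8,9}; 24 in 3 cells must be {7,8,9}.
The 8 across and the 24 down share only 7, so (1,1) = 7.
(1,2) = 8 − 7 = 1 completes the 8 across.
Given what's placed, (2,1) must be 9 to fit the 16 across and 24 down.
(2,2) = 16 − 9 = 7 completes the 16 across.
(3,1) = 24 − 16 = 8 completes the 24 down.
(3,2) = 17 − 8 = 9 completes the 17 across.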